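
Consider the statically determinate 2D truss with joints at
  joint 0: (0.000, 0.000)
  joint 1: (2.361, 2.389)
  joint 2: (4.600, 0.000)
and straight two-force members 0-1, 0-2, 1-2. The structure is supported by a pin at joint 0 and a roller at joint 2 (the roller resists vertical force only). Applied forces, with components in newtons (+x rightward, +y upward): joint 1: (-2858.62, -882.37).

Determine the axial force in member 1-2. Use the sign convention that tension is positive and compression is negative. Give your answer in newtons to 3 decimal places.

1414.025

N=3 nodes, M=3 members, R=3 reactions → 2N=6, M+R=6
member 0 (0-1): L=3.3588, (cx,cy)=(0.7029,0.7113)
member 1 (0-2): L=4.6000, (cx,cy)=(1.0000,0.0000)
member 2 (1-2): L=3.2742, (cx,cy)=(0.6838,-0.7296)
solve A·x = −loads:
  F[0-1] = -2691.1326 N (compression)
  F[0-2] = -966.9519 N (compression)
  F[1-2] = +1414.0252 N (tension)
  Rx@0 = +2858.6200 N
  Ry@0 = +1914.1021 N
  Ry@2 = -1031.7321 N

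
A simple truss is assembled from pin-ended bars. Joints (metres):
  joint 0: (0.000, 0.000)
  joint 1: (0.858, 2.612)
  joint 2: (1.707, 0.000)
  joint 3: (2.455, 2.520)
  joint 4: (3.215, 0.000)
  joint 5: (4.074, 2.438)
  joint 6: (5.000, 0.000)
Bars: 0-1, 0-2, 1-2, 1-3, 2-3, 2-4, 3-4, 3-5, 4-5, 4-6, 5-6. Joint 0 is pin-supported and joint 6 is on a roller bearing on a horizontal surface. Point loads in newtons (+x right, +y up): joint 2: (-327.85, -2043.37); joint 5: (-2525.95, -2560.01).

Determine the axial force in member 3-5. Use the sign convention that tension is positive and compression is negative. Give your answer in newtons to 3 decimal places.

N=7 nodes, M=11 members, R=3 reactions → 2N=14, M+R=14
member 0 (0-1): L=2.7493, (cx,cy)=(0.3121,0.9501)
member 1 (0-2): L=1.7070, (cx,cy)=(1.0000,0.0000)
member 2 (1-2): L=2.7465, (cx,cy)=(0.3091,-0.9510)
member 3 (1-3): L=1.5996, (cx,cy)=(0.9983,-0.0575)
member 4 (2-3): L=2.6287, (cx,cy)=(0.2846,0.9587)
member 5 (2-4): L=1.5080, (cx,cy)=(1.0000,0.0000)
member 6 (3-4): L=2.6321, (cx,cy)=(0.2887,-0.9574)
member 7 (3-5): L=1.6211, (cx,cy)=(0.9987,-0.0506)
member 8 (4-5): L=2.5849, (cx,cy)=(0.3323,0.9432)
member 9 (4-6): L=1.7850, (cx,cy)=(1.0000,0.0000)
member 10 (5-6): L=2.6079, (cx,cy)=(0.3551,-0.9348)
solve A·x = −loads:
  F[0-1] = -3211.9467 N (compression)
  F[0-2] = -1851.4213 N (compression)
  F[1-2] = +3331.7869 N (tension)
  F[1-3] = -2035.6668 N (compression)
  F[2-3] = -1173.7606 N (compression)
  F[2-4] = -159.6537 N (compression)
  F[3-4] = +1196.4688 N (tension)
  F[3-5] = -2715.2429 N (compression)
  F[4-5] = -1214.5309 N (compression)
  F[4-6] = +589.4227 N (tension)
  F[5-6] = -1660.0168 N (compression)
  Rx@0 = +2853.8000 N
  Ry@0 = +3051.5306 N
  Ry@6 = +1551.8494 N

-2715.243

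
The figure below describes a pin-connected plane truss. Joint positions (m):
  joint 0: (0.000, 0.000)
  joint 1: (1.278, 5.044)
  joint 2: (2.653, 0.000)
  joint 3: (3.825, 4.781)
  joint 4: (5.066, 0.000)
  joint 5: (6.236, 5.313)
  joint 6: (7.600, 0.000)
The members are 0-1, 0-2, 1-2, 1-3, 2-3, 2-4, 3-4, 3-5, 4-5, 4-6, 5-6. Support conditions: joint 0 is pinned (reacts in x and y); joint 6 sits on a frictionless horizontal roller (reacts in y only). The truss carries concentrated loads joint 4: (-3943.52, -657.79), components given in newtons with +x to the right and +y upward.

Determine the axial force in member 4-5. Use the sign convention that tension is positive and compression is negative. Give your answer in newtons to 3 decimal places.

N=7 nodes, M=11 members, R=3 reactions → 2N=14, M+R=14
member 0 (0-1): L=5.2034, (cx,cy)=(0.2456,0.9694)
member 1 (0-2): L=2.6530, (cx,cy)=(1.0000,0.0000)
member 2 (1-2): L=5.2281, (cx,cy)=(0.2630,-0.9648)
member 3 (1-3): L=2.5605, (cx,cy)=(0.9947,-0.1027)
member 4 (2-3): L=4.9226, (cx,cy)=(0.2381,0.9712)
member 5 (2-4): L=2.4130, (cx,cy)=(1.0000,0.0000)
member 6 (3-4): L=4.9394, (cx,cy)=(0.2512,-0.9679)
member 7 (3-5): L=2.4690, (cx,cy)=(0.9765,0.2155)
member 8 (4-5): L=5.4403, (cx,cy)=(0.2151,0.9766)
member 9 (4-6): L=2.5340, (cx,cy)=(1.0000,0.0000)
member 10 (5-6): L=5.4853, (cx,cy)=(0.2487,-0.9686)
solve A·x = −loads:
  F[0-1] = -226.2514 N (compression)
  F[0-2] = -3887.9506 N (compression)
  F[1-2] = +240.0279 N (tension)
  F[1-3] = -119.3289 N (compression)
  F[2-3] = -238.4341 N (compression)
  F[2-4] = -3768.0540 N (compression)
  F[3-4] = +176.4806 N (tension)
  F[3-5] = -225.0930 N (compression)
  F[4-5] = +498.6381 N (tension)
  F[4-6] = +112.5676 N (tension)
  F[5-6] = -452.6881 N (compression)
  Rx@0 = +3943.5200 N
  Ry@0 = +219.3210 N
  Ry@6 = +438.4690 N

498.638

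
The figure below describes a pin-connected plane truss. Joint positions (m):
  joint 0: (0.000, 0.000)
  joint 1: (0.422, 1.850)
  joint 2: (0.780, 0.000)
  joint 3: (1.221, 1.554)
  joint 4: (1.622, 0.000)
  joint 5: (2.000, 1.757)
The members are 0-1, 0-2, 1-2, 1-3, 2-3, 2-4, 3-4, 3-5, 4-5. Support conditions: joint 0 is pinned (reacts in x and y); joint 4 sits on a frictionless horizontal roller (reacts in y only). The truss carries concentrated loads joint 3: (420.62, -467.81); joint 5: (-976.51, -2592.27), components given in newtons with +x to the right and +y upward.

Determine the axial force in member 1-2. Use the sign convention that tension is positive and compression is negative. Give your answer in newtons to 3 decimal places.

197.929

N=6 nodes, M=9 members, R=3 reactions → 2N=12, M+R=12
member 0 (0-1): L=1.8975, (cx,cy)=(0.2224,0.9750)
member 1 (0-2): L=0.7800, (cx,cy)=(1.0000,0.0000)
member 2 (1-2): L=1.8843, (cx,cy)=(0.1900,-0.9818)
member 3 (1-3): L=0.8521, (cx,cy)=(0.9377,-0.3474)
member 4 (2-3): L=1.6154, (cx,cy)=(0.2730,0.9620)
member 5 (2-4): L=0.8420, (cx,cy)=(1.0000,0.0000)
member 6 (3-4): L=1.6049, (cx,cy)=(0.2499,-0.9683)
member 7 (3-5): L=0.8050, (cx,cy)=(0.9677,0.2522)
member 8 (4-5): L=1.7972, (cx,cy)=(0.2103,0.9776)
solve A·x = −loads:
  F[0-1] = -170.6095 N (compression)
  F[0-2] = -517.9472 N (compression)
  F[1-2] = +197.9293 N (tension)
  F[1-3] = -80.5647 N (compression)
  F[2-3] = -201.9975 N (compression)
  F[2-4] = -425.1968 N (compression)
  F[3-4] = -430.7559 N (compression)
  F[3-5] = -458.5022 N (compression)
  F[4-5] = -2533.3175 N (compression)
  Rx@0 = +555.8900 N
  Ry@0 = +166.3368 N
  Ry@4 = +2893.7432 N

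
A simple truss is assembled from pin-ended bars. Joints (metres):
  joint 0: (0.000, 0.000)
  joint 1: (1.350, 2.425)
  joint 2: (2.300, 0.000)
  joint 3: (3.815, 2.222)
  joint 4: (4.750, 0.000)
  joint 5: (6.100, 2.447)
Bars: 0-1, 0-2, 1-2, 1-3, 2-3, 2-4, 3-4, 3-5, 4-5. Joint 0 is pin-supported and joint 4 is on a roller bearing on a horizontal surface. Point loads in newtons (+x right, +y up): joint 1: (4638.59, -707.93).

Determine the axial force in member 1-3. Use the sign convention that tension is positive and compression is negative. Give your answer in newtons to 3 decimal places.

-2691.430

N=6 nodes, M=9 members, R=3 reactions → 2N=12, M+R=12
member 0 (0-1): L=2.7755, (cx,cy)=(0.4864,0.8737)
member 1 (0-2): L=2.3000, (cx,cy)=(1.0000,0.0000)
member 2 (1-2): L=2.6044, (cx,cy)=(0.3648,-0.9311)
member 3 (1-3): L=2.4733, (cx,cy)=(0.9966,-0.0821)
member 4 (2-3): L=2.6893, (cx,cy)=(0.5633,0.8262)
member 5 (2-4): L=2.4500, (cx,cy)=(1.0000,0.0000)
member 6 (3-4): L=2.4107, (cx,cy)=(0.3879,-0.9217)
member 7 (3-5): L=2.2961, (cx,cy)=(0.9952,0.0980)
member 8 (4-5): L=2.7947, (cx,cy)=(0.4831,0.8756)
solve A·x = −loads:
  F[0-1] = +2130.3939 N (tension)
  F[0-2] = +3602.3504 N (tension)
  F[1-2] = -2522.2010 N (compression)
  F[1-3] = -2691.4297 N (compression)
  F[2-3] = +2842.3461 N (tension)
  F[2-4] = +1081.1509 N (tension)
  F[3-4] = -2787.5276 N (compression)
  F[3-5] = +0.0000 N (tension)
  F[4-5] = -0.0000 N (compression)
  Rx@0 = -4638.5900 N
  Ry@0 = -1861.3934 N
  Ry@4 = +2569.3234 N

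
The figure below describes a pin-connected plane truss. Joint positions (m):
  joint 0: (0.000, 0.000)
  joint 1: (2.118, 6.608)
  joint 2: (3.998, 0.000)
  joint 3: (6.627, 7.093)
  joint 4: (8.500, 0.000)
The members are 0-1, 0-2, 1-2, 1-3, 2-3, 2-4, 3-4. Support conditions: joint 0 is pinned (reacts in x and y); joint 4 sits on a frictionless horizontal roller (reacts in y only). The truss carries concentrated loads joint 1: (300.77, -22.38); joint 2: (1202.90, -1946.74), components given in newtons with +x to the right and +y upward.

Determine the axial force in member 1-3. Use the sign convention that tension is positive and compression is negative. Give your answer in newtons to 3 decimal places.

N=5 nodes, M=7 members, R=3 reactions → 2N=10, M+R=10
member 0 (0-1): L=6.9391, (cx,cy)=(0.3052,0.9523)
member 1 (0-2): L=3.9980, (cx,cy)=(1.0000,0.0000)
member 2 (1-2): L=6.8702, (cx,cy)=(0.2736,-0.9618)
member 3 (1-3): L=4.5350, (cx,cy)=(0.9943,0.1069)
member 4 (2-3): L=7.5645, (cx,cy)=(0.3475,0.9377)
member 5 (2-4): L=4.5020, (cx,cy)=(1.0000,0.0000)
member 6 (3-4): L=7.3361, (cx,cy)=(0.2553,-0.9669)
solve A·x = −loads:
  F[0-1] = -854.8602 N (compression)
  F[0-2] = +1764.5950 N (tension)
  F[1-2] = +737.7130 N (tension)
  F[1-3] = -767.9705 N (compression)
  F[2-3] = +1319.4327 N (tension)
  F[2-4] = +305.0071 N (tension)
  F[3-4] = -1194.6456 N (compression)
  Rx@0 = -1503.6700 N
  Ry@0 = +814.0664 N
  Ry@4 = +1155.0536 N

-767.970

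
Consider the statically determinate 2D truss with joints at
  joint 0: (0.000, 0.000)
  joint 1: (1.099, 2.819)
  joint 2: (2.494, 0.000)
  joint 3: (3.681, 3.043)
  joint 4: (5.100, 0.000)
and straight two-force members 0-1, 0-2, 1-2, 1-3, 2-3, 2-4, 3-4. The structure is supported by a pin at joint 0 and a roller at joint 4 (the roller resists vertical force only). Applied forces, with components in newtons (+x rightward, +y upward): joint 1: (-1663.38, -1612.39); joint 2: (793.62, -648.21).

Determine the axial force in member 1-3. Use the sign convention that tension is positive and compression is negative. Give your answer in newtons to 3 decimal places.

226.863

N=5 nodes, M=7 members, R=3 reactions → 2N=10, M+R=10
member 0 (0-1): L=3.0257, (cx,cy)=(0.3632,0.9317)
member 1 (0-2): L=2.4940, (cx,cy)=(1.0000,0.0000)
member 2 (1-2): L=3.1453, (cx,cy)=(0.4435,-0.8963)
member 3 (1-3): L=2.5917, (cx,cy)=(0.9963,0.0864)
member 4 (2-3): L=3.2663, (cx,cy)=(0.3634,0.9316)
member 5 (2-4): L=2.6060, (cx,cy)=(1.0000,0.0000)
member 6 (3-4): L=3.3576, (cx,cy)=(0.4226,-0.9063)
solve A·x = −loads:
  F[0-1] = -2699.9918 N (compression)
  F[0-2] = +110.9517 N (tension)
  F[1-2] = +1029.6092 N (tension)
  F[1-3] = +226.8632 N (tension)
  F[2-3] = -294.7426 N (compression)
  F[2-4] = -118.9029 N (compression)
  F[3-4] = +281.3441 N (tension)
  Rx@0 = +869.7600 N
  Ry@0 = +2515.5835 N
  Ry@4 = -254.9835 N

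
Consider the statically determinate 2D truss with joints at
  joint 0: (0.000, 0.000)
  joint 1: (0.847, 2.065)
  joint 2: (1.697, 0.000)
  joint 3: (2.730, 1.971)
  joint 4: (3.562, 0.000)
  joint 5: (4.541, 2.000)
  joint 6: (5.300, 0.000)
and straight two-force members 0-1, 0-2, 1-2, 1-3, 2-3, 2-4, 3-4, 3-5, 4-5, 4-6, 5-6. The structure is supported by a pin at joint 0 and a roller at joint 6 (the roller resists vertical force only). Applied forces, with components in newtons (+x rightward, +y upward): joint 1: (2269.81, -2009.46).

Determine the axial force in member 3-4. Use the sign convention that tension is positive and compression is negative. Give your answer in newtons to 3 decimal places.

N=7 nodes, M=11 members, R=3 reactions → 2N=14, M+R=14
member 0 (0-1): L=2.2320, (cx,cy)=(0.3795,0.9252)
member 1 (0-2): L=1.6970, (cx,cy)=(1.0000,0.0000)
member 2 (1-2): L=2.2331, (cx,cy)=(0.3806,-0.9247)
member 3 (1-3): L=1.8853, (cx,cy)=(0.9988,-0.0499)
member 4 (2-3): L=2.2253, (cx,cy)=(0.4642,0.8857)
member 5 (2-4): L=1.8650, (cx,cy)=(1.0000,0.0000)
member 6 (3-4): L=2.1394, (cx,cy)=(0.3889,-0.9213)
member 7 (3-5): L=1.8112, (cx,cy)=(0.9999,0.0160)
member 8 (4-5): L=2.2268, (cx,cy)=(0.4397,0.8982)
member 9 (4-6): L=1.7380, (cx,cy)=(1.0000,0.0000)
member 10 (5-6): L=2.1392, (cx,cy)=(0.3548,-0.9349)
solve A·x = −loads:
  F[0-1] = -868.9569 N (compression)
  F[0-2] = +2599.5683 N (tension)
  F[1-2] = -1187.7059 N (compression)
  F[1-3] = -2150.1574 N (compression)
  F[2-3] = +1240.0006 N (tension)
  F[2-4] = +1571.8644 N (tension)
  F[3-4] = -1326.8577 N (compression)
  F[3-5] = -1055.9945 N (compression)
  F[4-5] = +1361.0060 N (tension)
  F[4-6] = +457.4887 N (tension)
  F[5-6] = -1289.3934 N (compression)
  Rx@0 = -2269.8100 N
  Ry@0 = +803.9562 N
  Ry@6 = +1205.5038 N

-1326.858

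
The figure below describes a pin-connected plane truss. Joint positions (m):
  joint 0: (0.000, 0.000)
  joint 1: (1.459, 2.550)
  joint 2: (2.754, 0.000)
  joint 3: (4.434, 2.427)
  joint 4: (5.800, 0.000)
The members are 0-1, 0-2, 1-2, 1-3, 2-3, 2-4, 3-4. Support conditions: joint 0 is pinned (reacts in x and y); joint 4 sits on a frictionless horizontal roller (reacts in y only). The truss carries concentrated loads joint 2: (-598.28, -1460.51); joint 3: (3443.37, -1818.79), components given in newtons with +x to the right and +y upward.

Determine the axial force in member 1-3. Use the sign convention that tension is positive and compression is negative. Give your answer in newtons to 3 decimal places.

271.054

N=5 nodes, M=7 members, R=3 reactions → 2N=10, M+R=10
member 0 (0-1): L=2.9379, (cx,cy)=(0.4966,0.8680)
member 1 (0-2): L=2.7540, (cx,cy)=(1.0000,0.0000)
member 2 (1-2): L=2.8600, (cx,cy)=(0.4528,-0.8916)
member 3 (1-3): L=2.9775, (cx,cy)=(0.9991,-0.0413)
member 4 (2-3): L=2.9517, (cx,cy)=(0.5692,0.8222)
member 5 (2-4): L=3.0460, (cx,cy)=(1.0000,0.0000)
member 6 (3-4): L=2.7850, (cx,cy)=(0.4905,-0.8715)
solve A·x = −loads:
  F[0-1] = +282.8394 N (tension)
  F[0-2] = +2704.6276 N (tension)
  F[1-2] = -287.8978 N (compression)
  F[1-3] = +271.0537 N (tension)
  F[2-3] = +2088.4738 N (tension)
  F[2-4] = +1983.8779 N (tension)
  F[3-4] = -4044.7448 N (compression)
  Rx@0 = -2845.0900 N
  Ry@0 = -245.4963 N
  Ry@4 = +3524.7963 N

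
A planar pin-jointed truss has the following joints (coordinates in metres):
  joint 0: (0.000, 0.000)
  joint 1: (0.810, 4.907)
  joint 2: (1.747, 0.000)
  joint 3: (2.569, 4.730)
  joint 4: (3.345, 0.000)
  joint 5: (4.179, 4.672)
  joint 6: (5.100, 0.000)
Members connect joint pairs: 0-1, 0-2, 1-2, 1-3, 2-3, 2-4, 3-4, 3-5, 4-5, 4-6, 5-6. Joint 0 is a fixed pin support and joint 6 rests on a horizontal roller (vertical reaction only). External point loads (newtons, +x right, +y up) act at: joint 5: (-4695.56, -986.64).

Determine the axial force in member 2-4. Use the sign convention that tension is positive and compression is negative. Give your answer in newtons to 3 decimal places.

N=7 nodes, M=11 members, R=3 reactions → 2N=14, M+R=14
member 0 (0-1): L=4.9734, (cx,cy)=(0.1629,0.9866)
member 1 (0-2): L=1.7470, (cx,cy)=(1.0000,0.0000)
member 2 (1-2): L=4.9957, (cx,cy)=(0.1876,-0.9823)
member 3 (1-3): L=1.7679, (cx,cy)=(0.9950,-0.1001)
member 4 (2-3): L=4.8009, (cx,cy)=(0.1712,0.9852)
member 5 (2-4): L=1.5980, (cx,cy)=(1.0000,0.0000)
member 6 (3-4): L=4.7932, (cx,cy)=(0.1619,-0.9868)
member 7 (3-5): L=1.6110, (cx,cy)=(0.9994,-0.0360)
member 8 (4-5): L=4.7459, (cx,cy)=(0.1757,0.9844)
member 9 (4-6): L=1.7550, (cx,cy)=(1.0000,0.0000)
member 10 (5-6): L=4.7619, (cx,cy)=(0.1934,-0.9811)
solve A·x = −loads:
  F[0-1] = -4540.2982 N (compression)
  F[0-2] = -3956.0984 N (compression)
  F[1-2] = +4727.2000 N (tension)
  F[1-3] = -1634.3204 N (compression)
  F[2-3] = -4712.8992 N (compression)
  F[2-4] = -2262.5178 N (compression)
  F[3-4] = +4655.9018 N (tension)
  F[3-5] = -3188.8763 N (compression)
  F[4-5] = -4667.1107 N (compression)
  F[4-6] = -688.5888 N (compression)
  F[5-6] = +3560.2613 N (tension)
  Rx@0 = +4695.5600 N
  Ry@0 = +4479.6768 N
  Ry@6 = -3493.0368 N

-2262.518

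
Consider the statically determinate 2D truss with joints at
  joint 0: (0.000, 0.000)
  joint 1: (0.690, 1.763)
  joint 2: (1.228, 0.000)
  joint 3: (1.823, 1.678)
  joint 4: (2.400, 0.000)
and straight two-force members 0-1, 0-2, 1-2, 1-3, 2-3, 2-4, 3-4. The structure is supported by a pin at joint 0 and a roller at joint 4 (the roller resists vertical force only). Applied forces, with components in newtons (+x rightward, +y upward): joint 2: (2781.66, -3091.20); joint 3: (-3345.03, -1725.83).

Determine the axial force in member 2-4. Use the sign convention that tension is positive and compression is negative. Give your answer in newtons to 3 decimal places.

N=5 nodes, M=7 members, R=3 reactions → 2N=10, M+R=10
member 0 (0-1): L=1.8932, (cx,cy)=(0.3645,0.9312)
member 1 (0-2): L=1.2280, (cx,cy)=(1.0000,0.0000)
member 2 (1-2): L=1.8433, (cx,cy)=(0.2919,-0.9565)
member 3 (1-3): L=1.1362, (cx,cy)=(0.9972,-0.0748)
member 4 (2-3): L=1.7804, (cx,cy)=(0.3342,0.9425)
member 5 (2-4): L=1.1720, (cx,cy)=(1.0000,0.0000)
member 6 (3-4): L=1.7744, (cx,cy)=(0.3252,-0.9457)
solve A·x = −loads:
  F[0-1] = -4578.0702 N (compression)
  F[0-2] = +1105.1493 N (tension)
  F[1-2] = +4695.6476 N (tension)
  F[1-3] = -3047.5969 N (compression)
  F[2-3] = -1485.3912 N (compression)
  F[2-4] = +190.4452 N (tension)
  F[3-4] = -585.6710 N (compression)
  Rx@0 = +563.3700 N
  Ry@0 = +4263.1878 N
  Ry@4 = +553.8422 N

190.445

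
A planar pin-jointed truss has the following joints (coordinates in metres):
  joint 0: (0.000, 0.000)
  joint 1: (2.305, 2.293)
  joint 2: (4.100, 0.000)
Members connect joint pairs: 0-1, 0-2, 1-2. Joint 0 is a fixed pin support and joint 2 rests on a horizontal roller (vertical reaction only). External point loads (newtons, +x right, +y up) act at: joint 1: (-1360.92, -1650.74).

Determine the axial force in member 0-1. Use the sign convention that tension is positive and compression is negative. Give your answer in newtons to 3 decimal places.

N=3 nodes, M=3 members, R=3 reactions → 2N=6, M+R=6
member 0 (0-1): L=3.2513, (cx,cy)=(0.7089,0.7053)
member 1 (0-2): L=4.1000, (cx,cy)=(1.0000,0.0000)
member 2 (1-2): L=2.9120, (cx,cy)=(0.6164,-0.7874)
solve A·x = −loads:
  F[0-1] = -2103.9385 N (compression)
  F[0-2] = +130.6667 N (tension)
  F[1-2] = -211.9802 N (compression)
  Rx@0 = +1360.9200 N
  Ry@0 = +1483.8214 N
  Ry@2 = +166.9186 N

-2103.938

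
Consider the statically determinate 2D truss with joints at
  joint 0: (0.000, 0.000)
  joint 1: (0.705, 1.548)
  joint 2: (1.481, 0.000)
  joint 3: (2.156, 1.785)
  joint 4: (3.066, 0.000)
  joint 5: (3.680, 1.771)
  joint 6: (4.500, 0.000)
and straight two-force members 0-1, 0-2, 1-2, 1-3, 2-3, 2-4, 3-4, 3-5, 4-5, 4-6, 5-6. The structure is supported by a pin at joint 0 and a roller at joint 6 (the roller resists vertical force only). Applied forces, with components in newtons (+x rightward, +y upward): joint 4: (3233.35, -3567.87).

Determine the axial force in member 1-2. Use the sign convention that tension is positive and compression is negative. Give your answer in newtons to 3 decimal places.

N=7 nodes, M=11 members, R=3 reactions → 2N=14, M+R=14
member 0 (0-1): L=1.7010, (cx,cy)=(0.4145,0.9101)
member 1 (0-2): L=1.4810, (cx,cy)=(1.0000,0.0000)
member 2 (1-2): L=1.7316, (cx,cy)=(0.4481,-0.8940)
member 3 (1-3): L=1.4702, (cx,cy)=(0.9869,0.1612)
member 4 (2-3): L=1.9084, (cx,cy)=(0.3537,0.9354)
member 5 (2-4): L=1.5850, (cx,cy)=(1.0000,0.0000)
member 6 (3-4): L=2.0036, (cx,cy)=(0.4542,-0.8909)
member 7 (3-5): L=1.5241, (cx,cy)=(1.0000,-0.0092)
member 8 (4-5): L=1.8744, (cx,cy)=(0.3276,0.9448)
member 9 (4-6): L=1.4340, (cx,cy)=(1.0000,0.0000)
member 10 (5-6): L=1.9516, (cx,cy)=(0.4202,-0.9074)
solve A·x = −loads:
  F[0-1] = -1249.3198 N (compression)
  F[0-2] = +3751.1521 N (tension)
  F[1-2] = +1088.1178 N (tension)
  F[1-3] = -1018.7518 N (compression)
  F[2-3] = -1039.9659 N (compression)
  F[2-4] = +4606.6208 N (tension)
  F[3-4] = +1296.4168 N (tension)
  F[3-5] = -1962.1698 N (compression)
  F[4-5] = +2553.7832 N (tension)
  F[4-6] = +1125.5478 N (tension)
  F[5-6] = -2678.8384 N (compression)
  Rx@0 = -3233.3500 N
  Ry@0 = +1136.9612 N
  Ry@6 = +2430.9088 N

1088.118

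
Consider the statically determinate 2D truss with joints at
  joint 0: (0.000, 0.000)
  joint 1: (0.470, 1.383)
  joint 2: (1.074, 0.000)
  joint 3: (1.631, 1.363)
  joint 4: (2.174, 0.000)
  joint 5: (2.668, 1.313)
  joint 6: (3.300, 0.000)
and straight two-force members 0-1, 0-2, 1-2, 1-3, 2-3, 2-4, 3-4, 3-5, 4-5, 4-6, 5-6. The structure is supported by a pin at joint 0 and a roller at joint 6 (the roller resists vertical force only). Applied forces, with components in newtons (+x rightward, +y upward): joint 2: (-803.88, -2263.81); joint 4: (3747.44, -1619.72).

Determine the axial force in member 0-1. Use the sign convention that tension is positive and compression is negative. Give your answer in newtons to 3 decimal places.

-2196.525

N=7 nodes, M=11 members, R=3 reactions → 2N=14, M+R=14
member 0 (0-1): L=1.4607, (cx,cy)=(0.3218,0.9468)
member 1 (0-2): L=1.0740, (cx,cy)=(1.0000,0.0000)
member 2 (1-2): L=1.5091, (cx,cy)=(0.4002,-0.9164)
member 3 (1-3): L=1.1612, (cx,cy)=(0.9999,-0.0172)
member 4 (2-3): L=1.4724, (cx,cy)=(0.3783,0.9257)
member 5 (2-4): L=1.1000, (cx,cy)=(1.0000,0.0000)
member 6 (3-4): L=1.4672, (cx,cy)=(0.3701,-0.9290)
member 7 (3-5): L=1.0382, (cx,cy)=(0.9988,-0.0482)
member 8 (4-5): L=1.4029, (cx,cy)=(0.3521,0.9359)
member 9 (4-6): L=1.1260, (cx,cy)=(1.0000,0.0000)
member 10 (5-6): L=1.4572, (cx,cy)=(0.4337,-0.9011)
solve A·x = −loads:
  F[0-1] = -2196.5250 N (compression)
  F[0-2] = +3650.3309 N (tension)
  F[1-2] = +2299.9862 N (tension)
  F[1-3] = -1627.5307 N (compression)
  F[2-3] = +168.5953 N (tension)
  F[2-4] = +5310.9515 N (tension)
  F[3-4] = -119.3141 N (compression)
  F[3-5] = -1521.1187 N (compression)
  F[4-5] = +1848.9941 N (tension)
  F[4-6] = +868.2511 N (tension)
  F[5-6] = -2001.9050 N (compression)
  Rx@0 = -2943.5600 N
  Ry@0 = +2079.7108 N
  Ry@6 = +1803.8192 N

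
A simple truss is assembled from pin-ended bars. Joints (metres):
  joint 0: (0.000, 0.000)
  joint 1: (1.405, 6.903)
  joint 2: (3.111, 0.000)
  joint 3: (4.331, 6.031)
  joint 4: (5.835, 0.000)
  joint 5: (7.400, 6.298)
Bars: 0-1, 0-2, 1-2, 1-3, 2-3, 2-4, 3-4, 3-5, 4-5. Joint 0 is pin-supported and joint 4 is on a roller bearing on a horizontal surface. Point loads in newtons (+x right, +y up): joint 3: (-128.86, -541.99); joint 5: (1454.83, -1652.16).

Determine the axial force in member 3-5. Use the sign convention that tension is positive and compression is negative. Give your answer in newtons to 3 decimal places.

1913.797

N=6 nodes, M=9 members, R=3 reactions → 2N=12, M+R=12
member 0 (0-1): L=7.0445, (cx,cy)=(0.1994,0.9799)
member 1 (0-2): L=3.1110, (cx,cy)=(1.0000,0.0000)
member 2 (1-2): L=7.1107, (cx,cy)=(0.2399,-0.9708)
member 3 (1-3): L=3.0532, (cx,cy)=(0.9583,-0.2856)
member 4 (2-3): L=6.1532, (cx,cy)=(0.1983,0.9801)
member 5 (2-4): L=2.7240, (cx,cy)=(1.0000,0.0000)
member 6 (3-4): L=6.2157, (cx,cy)=(0.2420,-0.9703)
member 7 (3-5): L=3.0806, (cx,cy)=(0.9962,0.0867)
member 8 (4-5): L=6.4895, (cx,cy)=(0.2412,0.9705)
solve A·x = −loads:
  F[0-1] = +1776.1898 N (tension)
  F[0-2] = +971.7170 N (tension)
  F[1-2] = -2052.8128 N (compression)
  F[1-3] = +883.5679 N (tension)
  F[2-3] = +2033.2208 N (tension)
  F[2-4] = +76.0738 N (tension)
  F[3-4] = -2181.4455 N (compression)
  F[3-5] = +1913.7974 N (tension)
  F[4-5] = -1873.3212 N (compression)
  Rx@0 = -1325.9700 N
  Ry@0 = -1740.5042 N
  Ry@4 = +3934.6542 N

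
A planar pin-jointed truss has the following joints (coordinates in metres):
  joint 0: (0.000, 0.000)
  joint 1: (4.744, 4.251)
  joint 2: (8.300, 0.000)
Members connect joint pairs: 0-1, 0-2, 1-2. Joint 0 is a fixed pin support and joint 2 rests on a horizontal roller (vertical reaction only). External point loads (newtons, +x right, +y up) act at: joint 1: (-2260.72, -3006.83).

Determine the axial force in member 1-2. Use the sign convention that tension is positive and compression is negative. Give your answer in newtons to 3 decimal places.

-731.052

N=3 nodes, M=3 members, R=3 reactions → 2N=6, M+R=6
member 0 (0-1): L=6.3700, (cx,cy)=(0.7447,0.6673)
member 1 (0-2): L=8.3000, (cx,cy)=(1.0000,0.0000)
member 2 (1-2): L=5.5422, (cx,cy)=(0.6416,-0.7670)
solve A·x = −loads:
  F[0-1] = -3665.3895 N (compression)
  F[0-2] = +469.0579 N (tension)
  F[1-2] = -731.0516 N (compression)
  Rx@0 = +2260.7200 N
  Ry@0 = +2446.0974 N
  Ry@2 = +560.7326 N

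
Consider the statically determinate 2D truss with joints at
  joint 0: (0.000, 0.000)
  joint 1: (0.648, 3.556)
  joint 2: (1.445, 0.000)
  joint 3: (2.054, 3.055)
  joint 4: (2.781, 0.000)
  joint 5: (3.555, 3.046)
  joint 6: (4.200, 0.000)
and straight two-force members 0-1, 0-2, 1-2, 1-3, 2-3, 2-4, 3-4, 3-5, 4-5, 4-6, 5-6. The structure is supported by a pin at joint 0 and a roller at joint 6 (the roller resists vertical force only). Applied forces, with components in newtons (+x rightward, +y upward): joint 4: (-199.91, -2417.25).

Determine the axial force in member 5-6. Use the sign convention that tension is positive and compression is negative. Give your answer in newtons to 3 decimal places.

N=7 nodes, M=11 members, R=3 reactions → 2N=14, M+R=14
member 0 (0-1): L=3.6146, (cx,cy)=(0.1793,0.9838)
member 1 (0-2): L=1.4450, (cx,cy)=(1.0000,0.0000)
member 2 (1-2): L=3.6442, (cx,cy)=(0.2187,-0.9758)
member 3 (1-3): L=1.4926, (cx,cy)=(0.9420,-0.3357)
member 4 (2-3): L=3.1151, (cx,cy)=(0.1955,0.9807)
member 5 (2-4): L=1.3360, (cx,cy)=(1.0000,0.0000)
member 6 (3-4): L=3.1403, (cx,cy)=(0.2315,-0.9728)
member 7 (3-5): L=1.5010, (cx,cy)=(1.0000,-0.0060)
member 8 (4-5): L=3.1428, (cx,cy)=(0.2463,0.9692)
member 9 (4-6): L=1.4190, (cx,cy)=(1.0000,0.0000)
member 10 (5-6): L=3.1135, (cx,cy)=(0.2072,-0.9783)
solve A·x = −loads:
  F[0-1] = -830.1342 N (compression)
  F[0-2] = -51.0877 N (compression)
  F[1-2] = +968.6518 N (tension)
  F[1-3] = -382.8820 N (compression)
  F[2-3] = -963.7998 N (compression)
  F[2-4] = +349.1805 N (tension)
  F[3-4] = +844.0799 N (tension)
  F[3-5] = -744.5132 N (compression)
  F[4-5] = +1646.8239 N (tension)
  F[4-6] = +338.9246 N (tension)
  F[5-6] = -1636.0555 N (compression)
  Rx@0 = +199.9100 N
  Ry@0 = +816.6852 N
  Ry@6 = +1600.5648 N

-1636.056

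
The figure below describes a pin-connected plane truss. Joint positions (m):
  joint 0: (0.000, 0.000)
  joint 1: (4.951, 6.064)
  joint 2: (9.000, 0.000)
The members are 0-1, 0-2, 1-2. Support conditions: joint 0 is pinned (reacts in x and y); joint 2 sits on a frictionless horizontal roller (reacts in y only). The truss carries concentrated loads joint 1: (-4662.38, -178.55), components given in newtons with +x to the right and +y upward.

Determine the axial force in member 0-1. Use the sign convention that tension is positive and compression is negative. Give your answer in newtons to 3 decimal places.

-4159.164

N=3 nodes, M=3 members, R=3 reactions → 2N=6, M+R=6
member 0 (0-1): L=7.8284, (cx,cy)=(0.6324,0.7746)
member 1 (0-2): L=9.0000, (cx,cy)=(1.0000,0.0000)
member 2 (1-2): L=7.2915, (cx,cy)=(0.5553,-0.8316)
solve A·x = −loads:
  F[0-1] = -4159.1638 N (compression)
  F[0-2] = -2031.9688 N (compression)
  F[1-2] = +3659.2180 N (tension)
  Rx@0 = +4662.3800 N
  Ry@0 = +3221.7357 N
  Ry@2 = -3043.1857 N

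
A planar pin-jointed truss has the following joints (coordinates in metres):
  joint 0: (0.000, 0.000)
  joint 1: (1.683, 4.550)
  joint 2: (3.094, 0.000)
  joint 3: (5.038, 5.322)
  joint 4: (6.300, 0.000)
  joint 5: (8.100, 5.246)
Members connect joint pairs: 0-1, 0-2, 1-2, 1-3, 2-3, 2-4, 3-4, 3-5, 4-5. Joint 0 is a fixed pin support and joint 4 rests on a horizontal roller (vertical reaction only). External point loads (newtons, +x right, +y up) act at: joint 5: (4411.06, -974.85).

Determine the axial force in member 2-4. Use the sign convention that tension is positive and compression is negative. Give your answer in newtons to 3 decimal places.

N=6 nodes, M=9 members, R=3 reactions → 2N=12, M+R=12
member 0 (0-1): L=4.8513, (cx,cy)=(0.3469,0.9379)
member 1 (0-2): L=3.0940, (cx,cy)=(1.0000,0.0000)
member 2 (1-2): L=4.7638, (cx,cy)=(0.2962,-0.9551)
member 3 (1-3): L=3.4427, (cx,cy)=(0.9745,0.2242)
member 4 (2-3): L=5.6659, (cx,cy)=(0.3431,0.9393)
member 5 (2-4): L=3.2060, (cx,cy)=(1.0000,0.0000)
member 6 (3-4): L=5.4696, (cx,cy)=(0.2307,-0.9730)
member 7 (3-5): L=3.0629, (cx,cy)=(0.9997,-0.0248)
member 8 (4-5): L=5.5462, (cx,cy)=(0.3245,0.9459)
solve A·x = −loads:
  F[0-1] = +4213.2751 N (tension)
  F[0-2] = +2949.3981 N (tension)
  F[1-2] = -3533.0163 N (compression)
  F[1-3] = +2573.6656 N (tension)
  F[2-3] = +3592.5579 N (tension)
  F[2-4] = +670.3202 N (tension)
  F[3-4] = -4181.2220 N (compression)
  F[3-5] = +4706.9249 N (tension)
  F[4-5] = -907.1630 N (compression)
  Rx@0 = -4411.0600 N
  Ry@0 = -3951.6112 N
  Ry@4 = +4926.4612 N

670.320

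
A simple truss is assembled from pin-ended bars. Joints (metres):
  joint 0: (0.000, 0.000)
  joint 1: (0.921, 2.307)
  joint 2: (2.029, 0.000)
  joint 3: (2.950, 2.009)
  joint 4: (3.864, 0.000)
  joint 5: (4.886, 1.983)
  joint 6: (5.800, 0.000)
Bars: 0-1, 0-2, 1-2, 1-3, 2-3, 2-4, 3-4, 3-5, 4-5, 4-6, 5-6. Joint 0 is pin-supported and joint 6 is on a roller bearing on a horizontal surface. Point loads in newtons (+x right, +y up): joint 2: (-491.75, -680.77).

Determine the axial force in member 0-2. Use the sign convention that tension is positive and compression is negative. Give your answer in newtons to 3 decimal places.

N=7 nodes, M=11 members, R=3 reactions → 2N=14, M+R=14
member 0 (0-1): L=2.4840, (cx,cy)=(0.3708,0.9287)
member 1 (0-2): L=2.0290, (cx,cy)=(1.0000,0.0000)
member 2 (1-2): L=2.5593, (cx,cy)=(0.4329,-0.9014)
member 3 (1-3): L=2.0508, (cx,cy)=(0.9894,-0.1453)
member 4 (2-3): L=2.2101, (cx,cy)=(0.4167,0.9090)
member 5 (2-4): L=1.8350, (cx,cy)=(1.0000,0.0000)
member 6 (3-4): L=2.2071, (cx,cy)=(0.4141,-0.9102)
member 7 (3-5): L=1.9362, (cx,cy)=(0.9999,-0.0134)
member 8 (4-5): L=2.2309, (cx,cy)=(0.4581,0.8889)
member 9 (4-6): L=1.9360, (cx,cy)=(1.0000,0.0000)
member 10 (5-6): L=2.1835, (cx,cy)=(0.4186,-0.9082)
solve A·x = −loads:
  F[0-1] = -476.5859 N (compression)
  F[0-2] = -315.0482 N (compression)
  F[1-2] = +559.2595 N (tension)
  F[1-3] = -423.3175 N (compression)
  F[2-3] = +194.3164 N (tension)
  F[2-4] = +337.8465 N (tension)
  F[3-4] = -258.2335 N (compression)
  F[3-5] = -230.9302 N (compression)
  F[4-5] = +264.4317 N (tension)
  F[4-6] = +109.7686 N (tension)
  F[5-6] = -262.2319 N (compression)
  Rx@0 = +491.7500 N
  Ry@0 = +442.6179 N
  Ry@6 = +238.1521 N

-315.048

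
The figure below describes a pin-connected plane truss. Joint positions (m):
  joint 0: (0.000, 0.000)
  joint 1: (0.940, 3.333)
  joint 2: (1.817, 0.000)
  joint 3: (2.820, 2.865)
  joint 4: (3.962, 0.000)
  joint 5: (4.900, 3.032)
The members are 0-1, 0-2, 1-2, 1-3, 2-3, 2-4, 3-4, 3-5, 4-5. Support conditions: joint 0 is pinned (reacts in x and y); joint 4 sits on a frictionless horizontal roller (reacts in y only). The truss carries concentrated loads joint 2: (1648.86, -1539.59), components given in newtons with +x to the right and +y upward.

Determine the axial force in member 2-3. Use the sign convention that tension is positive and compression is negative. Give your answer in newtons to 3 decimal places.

619.836

N=6 nodes, M=9 members, R=3 reactions → 2N=12, M+R=12
member 0 (0-1): L=3.4630, (cx,cy)=(0.2714,0.9625)
member 1 (0-2): L=1.8170, (cx,cy)=(1.0000,0.0000)
member 2 (1-2): L=3.4465, (cx,cy)=(0.2545,-0.9671)
member 3 (1-3): L=1.9374, (cx,cy)=(0.9704,-0.2416)
member 4 (2-3): L=3.0355, (cx,cy)=(0.3304,0.9438)
member 5 (2-4): L=2.1450, (cx,cy)=(1.0000,0.0000)
member 6 (3-4): L=3.0842, (cx,cy)=(0.3703,-0.9289)
member 7 (3-5): L=2.0867, (cx,cy)=(0.9968,0.0800)
member 8 (4-5): L=3.1738, (cx,cy)=(0.2955,0.9553)
solve A·x = −loads:
  F[0-1] = -866.0386 N (compression)
  F[0-2] = +1883.9372 N (tension)
  F[1-2] = +987.0607 N (tension)
  F[1-3] = -501.0891 N (compression)
  F[2-3] = +619.8359 N (tension)
  F[2-4] = +281.4408 N (tension)
  F[3-4] = -760.0912 N (compression)
  F[3-5] = +0.0000 N (tension)
  F[4-5] = -0.0000 N (compression)
  Rx@0 = -1648.8600 N
  Ry@0 = +833.5236 N
  Ry@4 = +706.0664 N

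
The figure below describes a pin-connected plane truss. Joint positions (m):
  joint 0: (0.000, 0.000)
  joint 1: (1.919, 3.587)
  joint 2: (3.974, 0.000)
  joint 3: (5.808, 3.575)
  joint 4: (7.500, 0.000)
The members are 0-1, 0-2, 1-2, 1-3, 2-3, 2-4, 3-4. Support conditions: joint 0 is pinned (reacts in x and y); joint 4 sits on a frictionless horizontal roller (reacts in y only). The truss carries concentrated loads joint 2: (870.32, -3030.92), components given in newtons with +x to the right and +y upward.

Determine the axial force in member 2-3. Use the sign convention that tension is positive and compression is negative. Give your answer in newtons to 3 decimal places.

1799.498

N=5 nodes, M=7 members, R=3 reactions → 2N=10, M+R=10
member 0 (0-1): L=4.0681, (cx,cy)=(0.4717,0.8817)
member 1 (0-2): L=3.9740, (cx,cy)=(1.0000,0.0000)
member 2 (1-2): L=4.1340, (cx,cy)=(0.4971,-0.8677)
member 3 (1-3): L=3.8890, (cx,cy)=(1.0000,-0.0031)
member 4 (2-3): L=4.0180, (cx,cy)=(0.4564,0.8898)
member 5 (2-4): L=3.5260, (cx,cy)=(1.0000,0.0000)
member 6 (3-4): L=3.9552, (cx,cy)=(0.4278,-0.9039)
solve A·x = −loads:
  F[0-1] = -1616.0386 N (compression)
  F[0-2] = +1632.6432 N (tension)
  F[1-2] = +1647.8389 N (tension)
  F[1-3] = -1581.4755 N (compression)
  F[2-3] = +1799.4982 N (tension)
  F[2-4] = +760.0906 N (tension)
  F[3-4] = -1776.7726 N (compression)
  Rx@0 = -870.3200 N
  Ry@0 = +1424.9365 N
  Ry@4 = +1605.9835 N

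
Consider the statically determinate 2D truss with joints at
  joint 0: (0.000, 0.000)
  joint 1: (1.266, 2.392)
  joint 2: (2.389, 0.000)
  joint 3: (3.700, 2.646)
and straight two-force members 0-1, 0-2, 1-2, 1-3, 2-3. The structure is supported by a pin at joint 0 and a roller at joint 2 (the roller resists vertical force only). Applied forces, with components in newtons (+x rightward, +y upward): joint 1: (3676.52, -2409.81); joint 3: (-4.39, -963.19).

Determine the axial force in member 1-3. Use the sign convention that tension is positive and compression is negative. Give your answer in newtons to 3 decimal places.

N=4 nodes, M=5 members, R=3 reactions → 2N=8, M+R=8
member 0 (0-1): L=2.7064, (cx,cy)=(0.4678,0.8838)
member 1 (0-2): L=2.3890, (cx,cy)=(1.0000,0.0000)
member 2 (1-2): L=2.6425, (cx,cy)=(0.4250,-0.9052)
member 3 (1-3): L=2.4472, (cx,cy)=(0.9946,0.1038)
member 4 (2-3): L=2.9530, (cx,cy)=(0.4440,0.8960)
solve A·x = −loads:
  F[0-1] = +3475.8000 N (tension)
  F[0-2] = +2046.1999 N (tension)
  F[1-2] = -5998.4630 N (compression)
  F[1-3] = +501.3250 N (tension)
  F[2-3] = -1133.0025 N (compression)
  Rx@0 = -3672.1300 N
  Ry@0 = -3072.0575 N
  Ry@2 = +6445.0575 N

501.325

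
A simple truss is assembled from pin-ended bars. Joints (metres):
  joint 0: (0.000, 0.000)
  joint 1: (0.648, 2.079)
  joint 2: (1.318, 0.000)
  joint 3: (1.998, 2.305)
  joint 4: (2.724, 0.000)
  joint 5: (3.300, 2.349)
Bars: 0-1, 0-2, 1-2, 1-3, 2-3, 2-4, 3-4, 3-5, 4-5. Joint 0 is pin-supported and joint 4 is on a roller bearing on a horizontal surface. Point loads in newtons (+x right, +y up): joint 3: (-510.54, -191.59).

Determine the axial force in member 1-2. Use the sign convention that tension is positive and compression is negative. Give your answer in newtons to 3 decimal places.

456.431

N=6 nodes, M=9 members, R=3 reactions → 2N=12, M+R=12
member 0 (0-1): L=2.1776, (cx,cy)=(0.2976,0.9547)
member 1 (0-2): L=1.3180, (cx,cy)=(1.0000,0.0000)
member 2 (1-2): L=2.1843, (cx,cy)=(0.3067,-0.9518)
member 3 (1-3): L=1.3688, (cx,cy)=(0.9863,0.1651)
member 4 (2-3): L=2.4032, (cx,cy)=(0.2830,0.9591)
member 5 (2-4): L=1.4060, (cx,cy)=(1.0000,0.0000)
member 6 (3-4): L=2.4166, (cx,cy)=(0.3004,-0.9538)
member 7 (3-5): L=1.3027, (cx,cy)=(0.9994,0.0338)
member 8 (4-5): L=2.4186, (cx,cy)=(0.2382,0.9712)
solve A·x = −loads:
  F[0-1] = -505.9937 N (compression)
  F[0-2] = -359.9720 N (compression)
  F[1-2] = +456.4308 N (tension)
  F[1-3] = -294.6150 N (compression)
  F[2-3] = -452.9386 N (compression)
  F[2-4] = -91.8075 N (compression)
  F[3-4] = +305.5987 N (tension)
  F[3-5] = +0.0000 N (tension)
  F[4-5] = +0.0000 N (tension)
  Rx@0 = +510.5400 N
  Ry@0 = +483.0723 N
  Ry@4 = -291.4823 N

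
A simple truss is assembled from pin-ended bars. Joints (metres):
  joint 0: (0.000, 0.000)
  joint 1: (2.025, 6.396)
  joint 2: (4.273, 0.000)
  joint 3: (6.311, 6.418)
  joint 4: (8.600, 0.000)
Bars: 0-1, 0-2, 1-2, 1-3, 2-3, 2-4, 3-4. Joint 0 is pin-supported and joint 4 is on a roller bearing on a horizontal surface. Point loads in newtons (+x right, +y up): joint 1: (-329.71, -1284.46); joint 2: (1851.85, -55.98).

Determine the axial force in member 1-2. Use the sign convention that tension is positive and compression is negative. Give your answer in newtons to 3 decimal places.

N=5 nodes, M=7 members, R=3 reactions → 2N=10, M+R=10
member 0 (0-1): L=6.7089, (cx,cy)=(0.3018,0.9534)
member 1 (0-2): L=4.2730, (cx,cy)=(1.0000,0.0000)
member 2 (1-2): L=6.7796, (cx,cy)=(0.3316,-0.9434)
member 3 (1-3): L=4.2861, (cx,cy)=(1.0000,0.0051)
member 4 (2-3): L=6.7338, (cx,cy)=(0.3027,0.9531)
member 5 (2-4): L=4.3270, (cx,cy)=(1.0000,0.0000)
member 6 (3-4): L=6.8140, (cx,cy)=(0.3359,-0.9419)
solve A·x = −loads:
  F[0-1] = -1316.8093 N (compression)
  F[0-2] = +1919.6024 N (tension)
  F[1-2] = -31.1231 N (compression)
  F[1-3] = -57.4332 N (compression)
  F[2-3] = +89.5417 N (tension)
  F[2-4] = +30.3325 N (tension)
  F[3-4] = -90.2948 N (compression)
  Rx@0 = -1522.1400 N
  Ry@0 = +1255.3925 N
  Ry@4 = +85.0475 N

-31.123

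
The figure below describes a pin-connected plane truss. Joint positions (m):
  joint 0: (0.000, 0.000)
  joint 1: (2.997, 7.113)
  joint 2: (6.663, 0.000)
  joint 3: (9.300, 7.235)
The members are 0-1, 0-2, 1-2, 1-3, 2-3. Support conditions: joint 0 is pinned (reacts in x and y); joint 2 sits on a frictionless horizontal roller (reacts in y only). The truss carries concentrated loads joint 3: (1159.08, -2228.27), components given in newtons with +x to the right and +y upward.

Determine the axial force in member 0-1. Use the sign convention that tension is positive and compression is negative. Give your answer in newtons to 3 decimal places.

2322.699

N=4 nodes, M=5 members, R=3 reactions → 2N=8, M+R=8
member 0 (0-1): L=7.7186, (cx,cy)=(0.3883,0.9215)
member 1 (0-2): L=6.6630, (cx,cy)=(1.0000,0.0000)
member 2 (1-2): L=8.0021, (cx,cy)=(0.4581,-0.8889)
member 3 (1-3): L=6.3042, (cx,cy)=(0.9998,0.0194)
member 4 (2-3): L=7.7006, (cx,cy)=(0.3424,0.9395)
solve A·x = −loads:
  F[0-1] = +2322.6995 N (tension)
  F[0-2] = +257.2156 N (tension)
  F[1-2] = -2364.7953 N (compression)
  F[1-3] = +1985.6132 N (tension)
  F[2-3] = -2412.5616 N (compression)
  Rx@0 = -1159.0800 N
  Ry@0 = -2140.4610 N
  Ry@2 = +4368.7310 N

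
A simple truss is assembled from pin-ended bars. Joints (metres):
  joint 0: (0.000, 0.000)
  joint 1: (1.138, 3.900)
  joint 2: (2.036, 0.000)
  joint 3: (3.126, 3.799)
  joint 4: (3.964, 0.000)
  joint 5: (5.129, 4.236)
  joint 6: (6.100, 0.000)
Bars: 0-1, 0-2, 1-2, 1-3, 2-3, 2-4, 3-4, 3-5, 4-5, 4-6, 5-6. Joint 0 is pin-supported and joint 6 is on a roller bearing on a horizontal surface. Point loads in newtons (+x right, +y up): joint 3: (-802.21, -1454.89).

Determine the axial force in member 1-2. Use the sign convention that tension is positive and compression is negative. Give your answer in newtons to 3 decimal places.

N=7 nodes, M=11 members, R=3 reactions → 2N=14, M+R=14
member 0 (0-1): L=4.0626, (cx,cy)=(0.2801,0.9600)
member 1 (0-2): L=2.0360, (cx,cy)=(1.0000,0.0000)
member 2 (1-2): L=4.0020, (cx,cy)=(0.2244,-0.9745)
member 3 (1-3): L=1.9906, (cx,cy)=(0.9987,-0.0507)
member 4 (2-3): L=3.9523, (cx,cy)=(0.2758,0.9612)
member 5 (2-4): L=1.9280, (cx,cy)=(1.0000,0.0000)
member 6 (3-4): L=3.8903, (cx,cy)=(0.2154,-0.9765)
member 7 (3-5): L=2.0501, (cx,cy)=(0.9770,0.2132)
member 8 (4-5): L=4.3933, (cx,cy)=(0.2652,0.9642)
member 9 (4-6): L=2.1360, (cx,cy)=(1.0000,0.0000)
member 10 (5-6): L=4.3459, (cx,cy)=(0.2234,-0.9747)
solve A·x = −loads:
  F[0-1] = -1259.3396 N (compression)
  F[0-2] = -449.4521 N (compression)
  F[1-2] = +1273.8503 N (tension)
  F[1-3] = -639.4145 N (compression)
  F[2-3] = -1291.4532 N (compression)
  F[2-4] = +192.5511 N (tension)
  F[3-4] = -281.3574 N (compression)
  F[3-5] = -135.0488 N (compression)
  F[4-5] = +284.9539 N (tension)
  F[4-6] = +56.3816 N (tension)
  F[5-6] = -252.3450 N (compression)
  Rx@0 = +802.2100 N
  Ry@0 = +1208.9244 N
  Ry@6 = +245.9656 N

1273.850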